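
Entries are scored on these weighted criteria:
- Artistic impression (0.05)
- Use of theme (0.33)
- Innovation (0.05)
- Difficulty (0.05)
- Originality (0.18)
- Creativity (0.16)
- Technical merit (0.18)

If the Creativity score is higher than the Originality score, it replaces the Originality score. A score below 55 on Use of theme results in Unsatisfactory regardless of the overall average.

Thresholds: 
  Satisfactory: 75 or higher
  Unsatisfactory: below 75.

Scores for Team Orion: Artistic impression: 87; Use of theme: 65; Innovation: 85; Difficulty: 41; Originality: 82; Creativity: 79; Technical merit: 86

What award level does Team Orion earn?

Creativity (79) ≤ Originality (82), so Originality stays at 82.
Use of theme score 65 ≥ 55: minimum met.
Weighted total:
  Artistic impression 87 × 0.05 = 4.35
  Use of theme 65 × 0.33 = 21.45
  Innovation 85 × 0.05 = 4.25
  Difficulty 41 × 0.05 = 2.05
  Originality 82 × 0.18 = 14.76
  Creativity 79 × 0.16 = 12.64
  Technical merit 86 × 0.18 = 15.48
Sum = 74.98
74.98 < 75 → Unsatisfactory

Unsatisfactory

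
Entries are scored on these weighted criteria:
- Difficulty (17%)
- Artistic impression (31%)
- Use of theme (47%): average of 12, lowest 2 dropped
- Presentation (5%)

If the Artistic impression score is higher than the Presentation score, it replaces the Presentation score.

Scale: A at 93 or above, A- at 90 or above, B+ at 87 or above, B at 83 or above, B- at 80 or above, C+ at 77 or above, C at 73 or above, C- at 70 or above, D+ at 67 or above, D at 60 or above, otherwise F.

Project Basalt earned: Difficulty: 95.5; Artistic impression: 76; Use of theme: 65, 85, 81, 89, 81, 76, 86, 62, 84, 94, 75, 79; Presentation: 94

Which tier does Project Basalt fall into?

B

Use of theme: drop 62, 65 → average of remaining 10 = 830/10 = 83
Artistic impression (76) ≤ Presentation (94), so Presentation stays at 94.
Weighted total:
  Difficulty 95.5 × 0.17 = 16.235
  Artistic impression 76 × 0.31 = 23.56
  Use of theme 83 × 0.47 = 39.01
  Presentation 94 × 0.05 = 4.7
Sum = 83.505
83.505 is ≥ 83 and < 87 → B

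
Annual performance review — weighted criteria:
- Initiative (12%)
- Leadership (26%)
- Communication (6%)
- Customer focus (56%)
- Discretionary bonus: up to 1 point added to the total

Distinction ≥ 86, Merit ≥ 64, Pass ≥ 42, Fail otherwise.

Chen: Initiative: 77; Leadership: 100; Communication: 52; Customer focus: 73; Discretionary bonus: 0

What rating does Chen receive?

Merit

Weighted total:
  Initiative 77 × 0.12 = 9.24
  Leadership 100 × 0.26 = 26
  Communication 52 × 0.06 = 3.12
  Customer focus 73 × 0.56 = 40.88
Sum = 79.24
Discretionary bonus: 79.24 + 0 = 79.24
79.24 is ≥ 64 and < 86 → Merit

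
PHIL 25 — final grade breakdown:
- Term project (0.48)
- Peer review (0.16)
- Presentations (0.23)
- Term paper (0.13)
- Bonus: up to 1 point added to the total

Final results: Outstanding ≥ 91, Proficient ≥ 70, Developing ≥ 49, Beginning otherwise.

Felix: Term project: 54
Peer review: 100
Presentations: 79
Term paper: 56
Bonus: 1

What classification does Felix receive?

Developing

Weighted total:
  Term project 54 × 0.48 = 25.92
  Peer review 100 × 0.16 = 16
  Presentations 79 × 0.23 = 18.17
  Term paper 56 × 0.13 = 7.28
Sum = 67.37
Bonus: 67.37 + 1 = 68.37
68.37 is ≥ 49 and < 70 → Developing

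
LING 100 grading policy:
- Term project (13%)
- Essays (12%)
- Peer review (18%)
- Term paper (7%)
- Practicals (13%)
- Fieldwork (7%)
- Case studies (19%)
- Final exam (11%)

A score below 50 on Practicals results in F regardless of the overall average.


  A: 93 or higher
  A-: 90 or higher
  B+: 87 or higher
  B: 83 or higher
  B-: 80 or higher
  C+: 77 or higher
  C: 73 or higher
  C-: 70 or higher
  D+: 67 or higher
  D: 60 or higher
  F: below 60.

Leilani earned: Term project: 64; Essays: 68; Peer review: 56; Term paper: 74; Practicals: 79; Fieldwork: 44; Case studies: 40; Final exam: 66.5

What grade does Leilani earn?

D

Practicals score 79 ≥ 50: minimum met.
Weighted total:
  Term project 64 × 0.13 = 8.32
  Essays 68 × 0.12 = 8.16
  Peer review 56 × 0.18 = 10.08
  Term paper 74 × 0.07 = 5.18
  Practicals 79 × 0.13 = 10.27
  Fieldwork 44 × 0.07 = 3.08
  Case studies 40 × 0.19 = 7.6
  Final exam 66.5 × 0.11 = 7.315
Sum = 60.005
60.005 is ≥ 60 and < 67 → D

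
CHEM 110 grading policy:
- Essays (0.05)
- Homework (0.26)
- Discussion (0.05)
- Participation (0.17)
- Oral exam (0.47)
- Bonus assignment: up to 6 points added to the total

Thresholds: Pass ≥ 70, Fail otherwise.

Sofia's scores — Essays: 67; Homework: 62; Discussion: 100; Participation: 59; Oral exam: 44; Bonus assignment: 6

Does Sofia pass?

Weighted total:
  Essays 67 × 0.05 = 3.35
  Homework 62 × 0.26 = 16.12
  Discussion 100 × 0.05 = 5
  Participation 59 × 0.17 = 10.03
  Oral exam 44 × 0.47 = 20.68
Sum = 55.18
Bonus assignment: 55.18 + 6 = 61.18
61.18 < 70 → Fail

Fail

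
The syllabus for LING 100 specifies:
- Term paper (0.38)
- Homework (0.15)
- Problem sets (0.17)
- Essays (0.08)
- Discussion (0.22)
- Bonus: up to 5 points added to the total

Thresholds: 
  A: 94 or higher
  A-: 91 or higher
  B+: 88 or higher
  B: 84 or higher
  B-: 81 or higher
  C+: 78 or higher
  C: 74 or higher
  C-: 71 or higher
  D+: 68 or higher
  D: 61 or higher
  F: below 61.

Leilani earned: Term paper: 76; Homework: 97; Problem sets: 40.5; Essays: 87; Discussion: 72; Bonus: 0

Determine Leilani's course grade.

C-

Weighted total:
  Term paper 76 × 0.38 = 28.88
  Homework 97 × 0.15 = 14.55
  Problem sets 40.5 × 0.17 = 6.885
  Essays 87 × 0.08 = 6.96
  Discussion 72 × 0.22 = 15.84
Sum = 73.115
Bonus: 73.115 + 0 = 73.115
73.115 is ≥ 71 and < 74 → C-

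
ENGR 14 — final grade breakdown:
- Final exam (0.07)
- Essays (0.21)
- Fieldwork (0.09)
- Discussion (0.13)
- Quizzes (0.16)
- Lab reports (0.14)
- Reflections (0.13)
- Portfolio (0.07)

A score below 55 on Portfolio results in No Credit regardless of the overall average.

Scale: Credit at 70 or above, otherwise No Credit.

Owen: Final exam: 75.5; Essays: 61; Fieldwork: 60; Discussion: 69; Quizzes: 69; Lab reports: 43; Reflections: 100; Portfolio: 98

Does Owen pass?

No Credit

Portfolio score 98 ≥ 55: minimum met.
Weighted total:
  Final exam 75.5 × 0.07 = 5.285
  Essays 61 × 0.21 = 12.81
  Fieldwork 60 × 0.09 = 5.4
  Discussion 69 × 0.13 = 8.97
  Quizzes 69 × 0.16 = 11.04
  Lab reports 43 × 0.14 = 6.02
  Reflections 100 × 0.13 = 13
  Portfolio 98 × 0.07 = 6.86
Sum = 69.385
69.385 < 70 → No Credit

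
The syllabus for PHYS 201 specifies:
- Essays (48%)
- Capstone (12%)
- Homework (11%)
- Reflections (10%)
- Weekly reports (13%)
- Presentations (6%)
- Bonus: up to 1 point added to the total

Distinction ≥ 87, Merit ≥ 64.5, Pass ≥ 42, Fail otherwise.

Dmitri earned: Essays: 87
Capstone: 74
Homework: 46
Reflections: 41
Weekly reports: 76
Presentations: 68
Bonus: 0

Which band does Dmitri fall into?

Weighted total:
  Essays 87 × 0.48 = 41.76
  Capstone 74 × 0.12 = 8.88
  Homework 46 × 0.11 = 5.06
  Reflections 41 × 0.1 = 4.1
  Weekly reports 76 × 0.13 = 9.88
  Presentations 68 × 0.06 = 4.08
Sum = 73.76
Bonus: 73.76 + 0 = 73.76
73.76 is ≥ 64.5 and < 87 → Merit

Merit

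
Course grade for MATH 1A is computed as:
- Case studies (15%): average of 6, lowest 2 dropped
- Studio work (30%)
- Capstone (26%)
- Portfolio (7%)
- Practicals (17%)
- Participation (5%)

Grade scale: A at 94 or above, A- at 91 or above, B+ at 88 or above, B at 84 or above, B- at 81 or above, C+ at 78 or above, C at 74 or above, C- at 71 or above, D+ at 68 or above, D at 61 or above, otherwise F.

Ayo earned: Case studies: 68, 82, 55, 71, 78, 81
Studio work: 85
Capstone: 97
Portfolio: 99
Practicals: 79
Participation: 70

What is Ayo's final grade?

Case studies: drop 55, 68 → average of remaining 4 = 312/4 = 78
Weighted total:
  Case studies 78 × 0.15 = 11.7
  Studio work 85 × 0.3 = 25.5
  Capstone 97 × 0.26 = 25.22
  Portfolio 99 × 0.07 = 6.93
  Practicals 79 × 0.17 = 13.43
  Participation 70 × 0.05 = 3.5
Sum = 86.28
86.28 is ≥ 84 and < 88 → B

B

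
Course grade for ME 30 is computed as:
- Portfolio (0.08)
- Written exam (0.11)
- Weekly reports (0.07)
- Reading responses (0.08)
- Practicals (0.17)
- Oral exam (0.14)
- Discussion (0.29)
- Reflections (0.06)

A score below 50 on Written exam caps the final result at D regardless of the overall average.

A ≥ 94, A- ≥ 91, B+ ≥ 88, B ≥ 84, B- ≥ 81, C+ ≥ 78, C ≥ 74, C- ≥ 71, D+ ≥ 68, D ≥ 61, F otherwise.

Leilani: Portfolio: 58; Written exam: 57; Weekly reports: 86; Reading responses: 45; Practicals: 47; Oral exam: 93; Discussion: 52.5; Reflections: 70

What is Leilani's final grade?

F

Written exam score 57 ≥ 50: minimum met.
Weighted total:
  Portfolio 58 × 0.08 = 4.64
  Written exam 57 × 0.11 = 6.27
  Weekly reports 86 × 0.07 = 6.02
  Reading responses 45 × 0.08 = 3.6
  Practicals 47 × 0.17 = 7.99
  Oral exam 93 × 0.14 = 13.02
  Discussion 52.5 × 0.29 = 15.225
  Reflections 70 × 0.06 = 4.2
Sum = 60.965
60.965 < 61 → F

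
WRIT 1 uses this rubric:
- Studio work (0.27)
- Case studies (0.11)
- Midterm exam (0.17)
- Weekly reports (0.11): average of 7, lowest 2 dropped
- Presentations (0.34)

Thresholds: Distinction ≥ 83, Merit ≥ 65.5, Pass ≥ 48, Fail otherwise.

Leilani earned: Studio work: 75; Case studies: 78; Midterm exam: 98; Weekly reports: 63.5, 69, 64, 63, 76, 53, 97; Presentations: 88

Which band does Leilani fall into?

Distinction

Weekly reports: drop 53, 63 → average of remaining 5 = 369.5/5 = 73.9
Weighted total:
  Studio work 75 × 0.27 = 20.25
  Case studies 78 × 0.11 = 8.58
  Midterm exam 98 × 0.17 = 16.66
  Weekly reports 73.9 × 0.11 = 8.129
  Presentations 88 × 0.34 = 29.92
Sum = 83.539
83.539 ≥ 83 → Distinction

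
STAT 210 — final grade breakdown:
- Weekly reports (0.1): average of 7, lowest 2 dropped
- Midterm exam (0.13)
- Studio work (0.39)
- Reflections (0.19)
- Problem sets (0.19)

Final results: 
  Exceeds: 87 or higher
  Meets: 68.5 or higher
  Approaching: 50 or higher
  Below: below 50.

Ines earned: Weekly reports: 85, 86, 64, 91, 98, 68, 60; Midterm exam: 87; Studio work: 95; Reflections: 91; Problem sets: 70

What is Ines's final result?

Weekly reports: drop 60, 64 → average of remaining 5 = 428/5 = 85.6
Weighted total:
  Weekly reports 85.6 × 0.1 = 8.56
  Midterm exam 87 × 0.13 = 11.31
  Studio work 95 × 0.39 = 37.05
  Reflections 91 × 0.19 = 17.29
  Problem sets 70 × 0.19 = 13.3
Sum = 87.51
87.51 ≥ 87 → Exceeds

Exceeds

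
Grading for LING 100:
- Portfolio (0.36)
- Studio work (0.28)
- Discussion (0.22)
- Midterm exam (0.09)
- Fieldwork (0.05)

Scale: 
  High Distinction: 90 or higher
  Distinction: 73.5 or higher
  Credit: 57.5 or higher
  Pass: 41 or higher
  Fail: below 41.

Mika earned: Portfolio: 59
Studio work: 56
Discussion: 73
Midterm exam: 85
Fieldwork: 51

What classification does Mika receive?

Weighted total:
  Portfolio 59 × 0.36 = 21.24
  Studio work 56 × 0.28 = 15.68
  Discussion 73 × 0.22 = 16.06
  Midterm exam 85 × 0.09 = 7.65
  Fieldwork 51 × 0.05 = 2.55
Sum = 63.18
63.18 is ≥ 57.5 and < 73.5 → Credit

Credit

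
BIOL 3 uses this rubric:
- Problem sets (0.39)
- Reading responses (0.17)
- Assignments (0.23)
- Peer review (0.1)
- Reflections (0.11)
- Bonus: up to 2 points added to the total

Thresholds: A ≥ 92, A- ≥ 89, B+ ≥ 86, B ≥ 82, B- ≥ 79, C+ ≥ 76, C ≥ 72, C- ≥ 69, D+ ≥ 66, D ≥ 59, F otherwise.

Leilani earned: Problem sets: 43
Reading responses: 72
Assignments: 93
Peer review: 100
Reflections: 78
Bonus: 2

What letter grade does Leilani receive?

C-

Weighted total:
  Problem sets 43 × 0.39 = 16.77
  Reading responses 72 × 0.17 = 12.24
  Assignments 93 × 0.23 = 21.39
  Peer review 100 × 0.1 = 10
  Reflections 78 × 0.11 = 8.58
Sum = 68.98
Bonus: 68.98 + 2 = 70.98
70.98 is ≥ 69 and < 72 → C-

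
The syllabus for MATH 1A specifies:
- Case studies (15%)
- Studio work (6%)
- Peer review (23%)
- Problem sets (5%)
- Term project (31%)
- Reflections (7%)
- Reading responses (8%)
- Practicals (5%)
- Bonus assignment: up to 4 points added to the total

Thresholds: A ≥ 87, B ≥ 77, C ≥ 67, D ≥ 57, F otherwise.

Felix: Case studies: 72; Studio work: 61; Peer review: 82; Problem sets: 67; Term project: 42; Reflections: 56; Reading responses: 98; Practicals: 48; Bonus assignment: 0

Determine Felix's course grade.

Weighted total:
  Case studies 72 × 0.15 = 10.8
  Studio work 61 × 0.06 = 3.66
  Peer review 82 × 0.23 = 18.86
  Problem sets 67 × 0.05 = 3.35
  Term project 42 × 0.31 = 13.02
  Reflections 56 × 0.07 = 3.92
  Reading responses 98 × 0.08 = 7.84
  Practicals 48 × 0.05 = 2.4
Sum = 63.85
Bonus assignment: 63.85 + 0 = 63.85
63.85 is ≥ 57 and < 67 → D

D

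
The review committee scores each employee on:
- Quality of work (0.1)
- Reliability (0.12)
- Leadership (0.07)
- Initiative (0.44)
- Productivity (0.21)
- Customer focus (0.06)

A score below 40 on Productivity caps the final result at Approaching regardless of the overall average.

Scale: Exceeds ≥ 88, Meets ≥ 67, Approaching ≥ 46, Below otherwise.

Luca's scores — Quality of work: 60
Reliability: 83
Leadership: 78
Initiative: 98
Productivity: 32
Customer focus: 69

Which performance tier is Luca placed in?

Approaching

Productivity score 32 < 40: minimum not met.
Weighted total:
  Quality of work 60 × 0.1 = 6
  Reliability 83 × 0.12 = 9.96
  Leadership 78 × 0.07 = 5.46
  Initiative 98 × 0.44 = 43.12
  Productivity 32 × 0.21 = 6.72
  Customer focus 69 × 0.06 = 4.14
Sum = 75.4
75.4 would be Meets; cap at Approaching applies → Approaching.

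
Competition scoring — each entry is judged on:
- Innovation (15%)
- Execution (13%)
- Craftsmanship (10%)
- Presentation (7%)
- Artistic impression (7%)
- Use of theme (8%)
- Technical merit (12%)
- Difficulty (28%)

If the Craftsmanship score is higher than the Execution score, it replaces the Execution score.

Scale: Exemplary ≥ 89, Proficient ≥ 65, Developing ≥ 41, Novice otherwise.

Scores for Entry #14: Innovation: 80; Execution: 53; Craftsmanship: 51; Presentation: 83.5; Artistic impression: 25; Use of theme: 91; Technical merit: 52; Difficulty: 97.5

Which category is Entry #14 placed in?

Craftsmanship (51) ≤ Execution (53), so Execution stays at 53.
Weighted total:
  Innovation 80 × 0.15 = 12
  Execution 53 × 0.13 = 6.89
  Craftsmanship 51 × 0.1 = 5.1
  Presentation 83.5 × 0.07 = 5.845
  Artistic impression 25 × 0.07 = 1.75
  Use of theme 91 × 0.08 = 7.28
  Technical merit 52 × 0.12 = 6.24
  Difficulty 97.5 × 0.28 = 27.3
Sum = 72.405
72.405 is ≥ 65 and < 89 → Proficient

Proficient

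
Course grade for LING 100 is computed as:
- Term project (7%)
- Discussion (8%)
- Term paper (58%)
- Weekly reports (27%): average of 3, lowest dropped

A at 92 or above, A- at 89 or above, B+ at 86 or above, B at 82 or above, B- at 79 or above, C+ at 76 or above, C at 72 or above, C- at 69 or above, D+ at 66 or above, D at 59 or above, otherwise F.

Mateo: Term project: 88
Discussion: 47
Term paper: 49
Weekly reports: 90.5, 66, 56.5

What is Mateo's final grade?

Weekly reports: drop 56.5 → average of remaining 2 = 156.5/2 = 78.25
Weighted total:
  Term project 88 × 0.07 = 6.16
  Discussion 47 × 0.08 = 3.76
  Term paper 49 × 0.58 = 28.42
  Weekly reports 78.25 × 0.27 = 21.1275
Sum = 59.4675
59.4675 is ≥ 59 and < 66 → D

D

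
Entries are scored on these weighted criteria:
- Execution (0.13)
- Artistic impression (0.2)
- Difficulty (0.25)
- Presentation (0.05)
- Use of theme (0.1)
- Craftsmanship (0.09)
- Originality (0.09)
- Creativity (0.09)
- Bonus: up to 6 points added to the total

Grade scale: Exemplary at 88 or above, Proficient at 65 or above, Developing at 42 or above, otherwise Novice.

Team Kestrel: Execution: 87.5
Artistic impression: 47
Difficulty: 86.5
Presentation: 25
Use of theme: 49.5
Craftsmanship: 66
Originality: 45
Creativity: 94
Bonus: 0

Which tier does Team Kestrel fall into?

Weighted total:
  Execution 87.5 × 0.13 = 11.375
  Artistic impression 47 × 0.2 = 9.4
  Difficulty 86.5 × 0.25 = 21.625
  Presentation 25 × 0.05 = 1.25
  Use of theme 49.5 × 0.1 = 4.95
  Craftsmanship 66 × 0.09 = 5.94
  Originality 45 × 0.09 = 4.05
  Creativity 94 × 0.09 = 8.46
Sum = 67.05
Bonus: 67.05 + 0 = 67.05
67.05 is ≥ 65 and < 88 → Proficient

Proficient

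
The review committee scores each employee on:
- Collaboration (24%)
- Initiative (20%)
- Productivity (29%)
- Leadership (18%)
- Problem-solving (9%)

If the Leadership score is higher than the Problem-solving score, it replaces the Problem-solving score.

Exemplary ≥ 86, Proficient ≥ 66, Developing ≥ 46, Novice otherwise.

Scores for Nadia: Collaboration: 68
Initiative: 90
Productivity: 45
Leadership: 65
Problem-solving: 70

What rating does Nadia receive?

Developing

Leadership (65) ≤ Problem-solving (70), so Problem-solving stays at 70.
Weighted total:
  Collaboration 68 × 0.24 = 16.32
  Initiative 90 × 0.2 = 18
  Productivity 45 × 0.29 = 13.05
  Leadership 65 × 0.18 = 11.7
  Problem-solving 70 × 0.09 = 6.3
Sum = 65.37
65.37 is ≥ 46 and < 66 → Developing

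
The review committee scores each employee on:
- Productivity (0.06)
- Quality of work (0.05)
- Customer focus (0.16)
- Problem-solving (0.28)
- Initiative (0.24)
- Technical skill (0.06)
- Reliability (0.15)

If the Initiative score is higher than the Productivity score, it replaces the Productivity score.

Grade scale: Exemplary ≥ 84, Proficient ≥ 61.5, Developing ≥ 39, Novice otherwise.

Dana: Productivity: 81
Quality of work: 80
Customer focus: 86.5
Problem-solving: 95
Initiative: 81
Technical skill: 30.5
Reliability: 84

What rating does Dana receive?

Proficient

Initiative (81) ≤ Productivity (81), so Productivity stays at 81.
Weighted total:
  Productivity 81 × 0.06 = 4.86
  Quality of work 80 × 0.05 = 4
  Customer focus 86.5 × 0.16 = 13.84
  Problem-solving 95 × 0.28 = 26.6
  Initiative 81 × 0.24 = 19.44
  Technical skill 30.5 × 0.06 = 1.83
  Reliability 84 × 0.15 = 12.6
Sum = 83.17
83.17 is ≥ 61.5 and < 84 → Proficient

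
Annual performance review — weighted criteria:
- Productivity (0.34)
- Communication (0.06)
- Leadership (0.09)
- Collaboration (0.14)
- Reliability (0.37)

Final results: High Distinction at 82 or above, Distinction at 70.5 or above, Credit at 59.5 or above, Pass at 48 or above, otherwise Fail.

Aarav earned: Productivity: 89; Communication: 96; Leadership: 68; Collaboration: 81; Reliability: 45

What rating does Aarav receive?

Weighted total:
  Productivity 89 × 0.34 = 30.26
  Communication 96 × 0.06 = 5.76
  Leadership 68 × 0.09 = 6.12
  Collaboration 81 × 0.14 = 11.34
  Reliability 45 × 0.37 = 16.65
Sum = 70.13
70.13 is ≥ 59.5 and < 70.5 → Credit

Credit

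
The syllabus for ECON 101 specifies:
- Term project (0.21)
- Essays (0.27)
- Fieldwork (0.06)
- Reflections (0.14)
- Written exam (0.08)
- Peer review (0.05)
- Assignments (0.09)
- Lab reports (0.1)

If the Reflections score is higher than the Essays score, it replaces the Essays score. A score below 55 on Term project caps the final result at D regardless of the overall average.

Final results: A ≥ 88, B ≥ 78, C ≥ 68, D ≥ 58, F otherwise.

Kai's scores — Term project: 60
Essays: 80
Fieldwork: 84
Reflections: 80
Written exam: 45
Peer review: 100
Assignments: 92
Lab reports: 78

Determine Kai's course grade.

C

Reflections (80) ≤ Essays (80), so Essays stays at 80.
Term project score 60 ≥ 55: minimum met.
Weighted total:
  Term project 60 × 0.21 = 12.6
  Essays 80 × 0.27 = 21.6
  Fieldwork 84 × 0.06 = 5.04
  Reflections 80 × 0.14 = 11.2
  Written exam 45 × 0.08 = 3.6
  Peer review 100 × 0.05 = 5
  Assignments 92 × 0.09 = 8.28
  Lab reports 78 × 0.1 = 7.8
Sum = 75.12
75.12 is ≥ 68 and < 78 → C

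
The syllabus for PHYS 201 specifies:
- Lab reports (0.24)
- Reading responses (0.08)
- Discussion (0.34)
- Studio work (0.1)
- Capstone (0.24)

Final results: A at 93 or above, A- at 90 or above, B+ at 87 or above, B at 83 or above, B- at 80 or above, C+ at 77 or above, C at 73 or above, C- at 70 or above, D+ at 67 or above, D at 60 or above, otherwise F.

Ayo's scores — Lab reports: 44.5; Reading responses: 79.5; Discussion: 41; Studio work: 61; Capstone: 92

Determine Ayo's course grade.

F

Weighted total:
  Lab reports 44.5 × 0.24 = 10.68
  Reading responses 79.5 × 0.08 = 6.36
  Discussion 41 × 0.34 = 13.94
  Studio work 61 × 0.1 = 6.1
  Capstone 92 × 0.24 = 22.08
Sum = 59.16
59.16 < 60 → F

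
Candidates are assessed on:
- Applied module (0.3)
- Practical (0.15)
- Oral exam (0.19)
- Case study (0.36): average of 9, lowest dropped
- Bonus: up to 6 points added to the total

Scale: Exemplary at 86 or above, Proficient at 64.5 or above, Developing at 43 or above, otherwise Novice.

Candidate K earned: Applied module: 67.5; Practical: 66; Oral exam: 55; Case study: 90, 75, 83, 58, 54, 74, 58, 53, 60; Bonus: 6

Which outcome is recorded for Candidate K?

Case study: drop 53 → average of remaining 8 = 552/8 = 69
Weighted total:
  Applied module 67.5 × 0.3 = 20.25
  Practical 66 × 0.15 = 9.9
  Oral exam 55 × 0.19 = 10.45
  Case study 69 × 0.36 = 24.84
Sum = 65.44
Bonus: 65.44 + 6 = 71.44
71.44 is ≥ 64.5 and < 86 → Proficient

Proficient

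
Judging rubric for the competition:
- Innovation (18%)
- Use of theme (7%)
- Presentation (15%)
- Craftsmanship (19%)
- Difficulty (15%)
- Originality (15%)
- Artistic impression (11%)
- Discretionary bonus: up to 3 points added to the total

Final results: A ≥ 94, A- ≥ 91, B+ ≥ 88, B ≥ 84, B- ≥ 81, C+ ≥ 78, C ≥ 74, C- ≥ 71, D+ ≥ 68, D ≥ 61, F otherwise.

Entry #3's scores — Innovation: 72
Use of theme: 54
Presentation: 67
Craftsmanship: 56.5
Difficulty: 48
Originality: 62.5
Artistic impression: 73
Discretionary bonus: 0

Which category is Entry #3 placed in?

D

Weighted total:
  Innovation 72 × 0.18 = 12.96
  Use of theme 54 × 0.07 = 3.78
  Presentation 67 × 0.15 = 10.05
  Craftsmanship 56.5 × 0.19 = 10.735
  Difficulty 48 × 0.15 = 7.2
  Originality 62.5 × 0.15 = 9.375
  Artistic impression 73 × 0.11 = 8.03
Sum = 62.13
Discretionary bonus: 62.13 + 0 = 62.13
62.13 is ≥ 61 and < 68 → D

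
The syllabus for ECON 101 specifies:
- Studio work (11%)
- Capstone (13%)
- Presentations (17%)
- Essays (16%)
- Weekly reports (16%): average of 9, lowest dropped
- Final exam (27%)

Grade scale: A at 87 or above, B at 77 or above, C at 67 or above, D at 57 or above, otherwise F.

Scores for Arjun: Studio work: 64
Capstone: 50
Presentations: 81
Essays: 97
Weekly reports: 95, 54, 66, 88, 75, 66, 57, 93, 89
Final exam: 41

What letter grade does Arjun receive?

D

Weekly reports: drop 54 → average of remaining 8 = 629/8 = 78.625
Weighted total:
  Studio work 64 × 0.11 = 7.04
  Capstone 50 × 0.13 = 6.5
  Presentations 81 × 0.17 = 13.77
  Essays 97 × 0.16 = 15.52
  Weekly reports 78.625 × 0.16 = 12.58
  Final exam 41 × 0.27 = 11.07
Sum = 66.48
66.48 is ≥ 57 and < 67 → D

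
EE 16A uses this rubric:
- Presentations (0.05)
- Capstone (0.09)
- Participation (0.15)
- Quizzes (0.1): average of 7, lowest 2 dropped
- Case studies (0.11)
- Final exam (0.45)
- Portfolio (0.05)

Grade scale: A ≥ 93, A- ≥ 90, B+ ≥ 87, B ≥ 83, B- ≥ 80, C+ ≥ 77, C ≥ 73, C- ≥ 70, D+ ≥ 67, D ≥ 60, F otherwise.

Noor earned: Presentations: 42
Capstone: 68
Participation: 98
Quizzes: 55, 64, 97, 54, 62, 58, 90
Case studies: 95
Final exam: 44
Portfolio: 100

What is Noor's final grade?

Quizzes: drop 54, 55 → average of remaining 5 = 371/5 = 74.2
Weighted total:
  Presentations 42 × 0.05 = 2.1
  Capstone 68 × 0.09 = 6.12
  Participation 98 × 0.15 = 14.7
  Quizzes 74.2 × 0.1 = 7.42
  Case studies 95 × 0.11 = 10.45
  Final exam 44 × 0.45 = 19.8
  Portfolio 100 × 0.05 = 5
Sum = 65.59
65.59 is ≥ 60 and < 67 → D

D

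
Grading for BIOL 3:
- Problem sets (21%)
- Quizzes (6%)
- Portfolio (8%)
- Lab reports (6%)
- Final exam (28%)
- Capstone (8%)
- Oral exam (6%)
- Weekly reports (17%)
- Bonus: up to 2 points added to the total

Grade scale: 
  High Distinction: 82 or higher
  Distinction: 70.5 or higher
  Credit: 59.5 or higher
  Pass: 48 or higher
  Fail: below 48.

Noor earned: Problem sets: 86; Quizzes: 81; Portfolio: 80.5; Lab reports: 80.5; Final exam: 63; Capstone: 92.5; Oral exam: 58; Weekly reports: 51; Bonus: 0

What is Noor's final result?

Weighted total:
  Problem sets 86 × 0.21 = 18.06
  Quizzes 81 × 0.06 = 4.86
  Portfolio 80.5 × 0.08 = 6.44
  Lab reports 80.5 × 0.06 = 4.83
  Final exam 63 × 0.28 = 17.64
  Capstone 92.5 × 0.08 = 7.4
  Oral exam 58 × 0.06 = 3.48
  Weekly reports 51 × 0.17 = 8.67
Sum = 71.38
Bonus: 71.38 + 0 = 71.38
71.38 is ≥ 70.5 and < 82 → Distinction

Distinction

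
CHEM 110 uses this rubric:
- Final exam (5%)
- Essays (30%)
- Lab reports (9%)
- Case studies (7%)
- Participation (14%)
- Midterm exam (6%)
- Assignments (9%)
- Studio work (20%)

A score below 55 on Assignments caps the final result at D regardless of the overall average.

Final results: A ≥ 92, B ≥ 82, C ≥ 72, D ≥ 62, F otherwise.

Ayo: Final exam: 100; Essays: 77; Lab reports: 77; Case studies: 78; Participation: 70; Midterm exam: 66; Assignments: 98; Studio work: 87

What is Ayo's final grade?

C

Assignments score 98 ≥ 55: minimum met.
Weighted total:
  Final exam 100 × 0.05 = 5
  Essays 77 × 0.3 = 23.1
  Lab reports 77 × 0.09 = 6.93
  Case studies 78 × 0.07 = 5.46
  Participation 70 × 0.14 = 9.8
  Midterm exam 66 × 0.06 = 3.96
  Assignments 98 × 0.09 = 8.82
  Studio work 87 × 0.2 = 17.4
Sum = 80.47
80.47 is ≥ 72 and < 82 → C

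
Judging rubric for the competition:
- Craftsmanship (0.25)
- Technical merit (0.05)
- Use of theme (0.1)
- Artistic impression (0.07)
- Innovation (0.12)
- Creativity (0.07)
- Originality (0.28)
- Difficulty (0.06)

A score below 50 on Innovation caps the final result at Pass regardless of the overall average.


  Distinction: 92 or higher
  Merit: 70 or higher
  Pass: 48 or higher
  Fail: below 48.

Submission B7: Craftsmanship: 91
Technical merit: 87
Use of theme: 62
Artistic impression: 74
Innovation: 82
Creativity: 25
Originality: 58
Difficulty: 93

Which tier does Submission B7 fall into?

Merit

Innovation score 82 ≥ 50: minimum met.
Weighted total:
  Craftsmanship 91 × 0.25 = 22.75
  Technical merit 87 × 0.05 = 4.35
  Use of theme 62 × 0.1 = 6.2
  Artistic impression 74 × 0.07 = 5.18
  Innovation 82 × 0.12 = 9.84
  Creativity 25 × 0.07 = 1.75
  Originality 58 × 0.28 = 16.24
  Difficulty 93 × 0.06 = 5.58
Sum = 71.89
71.89 is ≥ 70 and < 92 → Merit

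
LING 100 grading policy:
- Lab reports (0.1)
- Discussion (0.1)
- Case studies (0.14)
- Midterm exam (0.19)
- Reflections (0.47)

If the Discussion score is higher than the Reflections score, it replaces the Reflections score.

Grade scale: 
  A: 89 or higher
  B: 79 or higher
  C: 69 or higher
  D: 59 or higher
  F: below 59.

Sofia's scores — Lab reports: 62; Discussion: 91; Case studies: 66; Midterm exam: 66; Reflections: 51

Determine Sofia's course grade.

B

Discussion (91) > Reflections (51), so Reflections counts as 91.
Weighted total:
  Lab reports 62 × 0.1 = 6.2
  Discussion 91 × 0.1 = 9.1
  Case studies 66 × 0.14 = 9.24
  Midterm exam 66 × 0.19 = 12.54
  Reflections 91 × 0.47 = 42.77
Sum = 79.85
79.85 is ≥ 79 and < 89 → B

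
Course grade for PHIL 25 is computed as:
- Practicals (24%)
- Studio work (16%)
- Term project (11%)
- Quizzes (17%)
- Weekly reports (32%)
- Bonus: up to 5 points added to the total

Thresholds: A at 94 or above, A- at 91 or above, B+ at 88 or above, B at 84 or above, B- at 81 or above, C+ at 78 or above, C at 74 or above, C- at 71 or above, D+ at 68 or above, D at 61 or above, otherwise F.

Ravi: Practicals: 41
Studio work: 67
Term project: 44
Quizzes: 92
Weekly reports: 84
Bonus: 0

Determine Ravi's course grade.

Weighted total:
  Practicals 41 × 0.24 = 9.84
  Studio work 67 × 0.16 = 10.72
  Term project 44 × 0.11 = 4.84
  Quizzes 92 × 0.17 = 15.64
  Weekly reports 84 × 0.32 = 26.88
Sum = 67.92
Bonus: 67.92 + 0 = 67.92
67.92 is ≥ 61 and < 68 → D

D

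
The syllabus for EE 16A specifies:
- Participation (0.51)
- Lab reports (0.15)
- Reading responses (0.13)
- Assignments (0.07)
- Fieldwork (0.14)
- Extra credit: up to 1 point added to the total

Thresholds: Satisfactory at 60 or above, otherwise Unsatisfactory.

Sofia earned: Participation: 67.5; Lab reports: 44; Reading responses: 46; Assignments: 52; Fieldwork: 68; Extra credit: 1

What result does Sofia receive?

Weighted total:
  Participation 67.5 × 0.51 = 34.425
  Lab reports 44 × 0.15 = 6.6
  Reading responses 46 × 0.13 = 5.98
  Assignments 52 × 0.07 = 3.64
  Fieldwork 68 × 0.14 = 9.52
Sum = 60.165
Extra credit: 60.165 + 1 = 61.165
61.165 ≥ 60 → Satisfactory

Satisfactory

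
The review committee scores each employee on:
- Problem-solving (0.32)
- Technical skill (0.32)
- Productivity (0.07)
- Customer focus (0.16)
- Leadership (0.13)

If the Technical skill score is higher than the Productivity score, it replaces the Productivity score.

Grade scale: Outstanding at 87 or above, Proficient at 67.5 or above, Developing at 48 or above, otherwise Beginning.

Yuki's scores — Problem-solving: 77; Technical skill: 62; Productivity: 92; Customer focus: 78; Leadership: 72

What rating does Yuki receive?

Proficient

Technical skill (62) ≤ Productivity (92), so Productivity stays at 92.
Weighted total:
  Problem-solving 77 × 0.32 = 24.64
  Technical skill 62 × 0.32 = 19.84
  Productivity 92 × 0.07 = 6.44
  Customer focus 78 × 0.16 = 12.48
  Leadership 72 × 0.13 = 9.36
Sum = 72.76
72.76 is ≥ 67.5 and < 87 → Proficient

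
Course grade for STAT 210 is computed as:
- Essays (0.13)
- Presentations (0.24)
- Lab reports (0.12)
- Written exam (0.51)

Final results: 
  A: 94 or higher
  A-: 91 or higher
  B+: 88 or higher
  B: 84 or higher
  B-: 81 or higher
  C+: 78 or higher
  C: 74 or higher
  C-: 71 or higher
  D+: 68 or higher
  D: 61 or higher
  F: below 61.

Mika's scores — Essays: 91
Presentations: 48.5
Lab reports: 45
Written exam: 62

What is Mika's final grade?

F

Weighted total:
  Essays 91 × 0.13 = 11.83
  Presentations 48.5 × 0.24 = 11.64
  Lab reports 45 × 0.12 = 5.4
  Written exam 62 × 0.51 = 31.62
Sum = 60.49
60.49 < 61 → F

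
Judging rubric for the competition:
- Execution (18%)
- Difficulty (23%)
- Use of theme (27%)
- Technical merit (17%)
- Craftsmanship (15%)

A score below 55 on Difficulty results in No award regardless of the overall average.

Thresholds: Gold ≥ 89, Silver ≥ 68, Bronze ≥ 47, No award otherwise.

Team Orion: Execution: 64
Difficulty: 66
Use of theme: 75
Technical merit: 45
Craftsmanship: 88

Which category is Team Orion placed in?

Bronze

Difficulty score 66 ≥ 55: minimum met.
Weighted total:
  Execution 64 × 0.18 = 11.52
  Difficulty 66 × 0.23 = 15.18
  Use of theme 75 × 0.27 = 20.25
  Technical merit 45 × 0.17 = 7.65
  Craftsmanship 88 × 0.15 = 13.2
Sum = 67.8
67.8 is ≥ 47 and < 68 → Bronze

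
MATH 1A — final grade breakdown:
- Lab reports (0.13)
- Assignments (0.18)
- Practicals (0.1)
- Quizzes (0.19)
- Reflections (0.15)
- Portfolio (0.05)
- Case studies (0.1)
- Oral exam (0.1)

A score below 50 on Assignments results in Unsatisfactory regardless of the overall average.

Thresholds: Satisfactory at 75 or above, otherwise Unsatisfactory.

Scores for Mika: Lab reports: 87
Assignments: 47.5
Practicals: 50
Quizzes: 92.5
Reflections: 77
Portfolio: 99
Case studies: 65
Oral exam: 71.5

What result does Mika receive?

Unsatisfactory

Assignments score 47.5 < 50: minimum not met.
Weighted total:
  Lab reports 87 × 0.13 = 11.31
  Assignments 47.5 × 0.18 = 8.55
  Practicals 50 × 0.1 = 5
  Quizzes 92.5 × 0.19 = 17.575
  Reflections 77 × 0.15 = 11.55
  Portfolio 99 × 0.05 = 4.95
  Case studies 65 × 0.1 = 6.5
  Oral exam 71.5 × 0.1 = 7.15
Sum = 72.585
Because the Assignments minimum was not met, the result is Unsatisfactory.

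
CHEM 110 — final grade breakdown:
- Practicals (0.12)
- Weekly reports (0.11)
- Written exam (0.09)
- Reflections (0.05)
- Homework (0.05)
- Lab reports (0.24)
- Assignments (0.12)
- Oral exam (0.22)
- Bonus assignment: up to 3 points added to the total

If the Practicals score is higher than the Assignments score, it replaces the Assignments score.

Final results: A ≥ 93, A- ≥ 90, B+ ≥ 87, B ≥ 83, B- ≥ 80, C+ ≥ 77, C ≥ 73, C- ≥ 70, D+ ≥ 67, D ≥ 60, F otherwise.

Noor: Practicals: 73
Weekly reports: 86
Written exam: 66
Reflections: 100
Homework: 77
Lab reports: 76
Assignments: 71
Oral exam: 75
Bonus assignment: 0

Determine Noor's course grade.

Practicals (73) > Assignments (71), so Assignments counts as 73.
Weighted total:
  Practicals 73 × 0.12 = 8.76
  Weekly reports 86 × 0.11 = 9.46
  Written exam 66 × 0.09 = 5.94
  Reflections 100 × 0.05 = 5
  Homework 77 × 0.05 = 3.85
  Lab reports 76 × 0.24 = 18.24
  Assignments 73 × 0.12 = 8.76
  Oral exam 75 × 0.22 = 16.5
Sum = 76.51
Bonus assignment: 76.51 + 0 = 76.51
76.51 is ≥ 73 and < 77 → C

C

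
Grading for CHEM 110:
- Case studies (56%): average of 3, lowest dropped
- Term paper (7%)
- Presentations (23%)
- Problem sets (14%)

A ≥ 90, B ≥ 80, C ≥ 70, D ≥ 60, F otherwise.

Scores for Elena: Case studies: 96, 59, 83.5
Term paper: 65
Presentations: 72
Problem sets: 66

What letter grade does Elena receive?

B

Case studies: drop 59 → average of remaining 2 = 179.5/2 = 89.75
Weighted total:
  Case studies 89.75 × 0.56 = 50.26
  Term paper 65 × 0.07 = 4.55
  Presentations 72 × 0.23 = 16.56
  Problem sets 66 × 0.14 = 9.24
Sum = 80.61
80.61 is ≥ 80 and < 90 → B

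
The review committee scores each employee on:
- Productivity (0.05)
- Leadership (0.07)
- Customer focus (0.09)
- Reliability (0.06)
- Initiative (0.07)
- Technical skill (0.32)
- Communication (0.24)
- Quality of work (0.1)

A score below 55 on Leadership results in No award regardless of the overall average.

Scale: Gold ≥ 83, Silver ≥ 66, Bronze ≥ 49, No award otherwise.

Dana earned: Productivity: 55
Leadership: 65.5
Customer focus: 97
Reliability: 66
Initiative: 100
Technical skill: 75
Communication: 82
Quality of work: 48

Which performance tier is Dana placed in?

Leadership score 65.5 ≥ 55: minimum met.
Weighted total:
  Productivity 55 × 0.05 = 2.75
  Leadership 65.5 × 0.07 = 4.585
  Customer focus 97 × 0.09 = 8.73
  Reliability 66 × 0.06 = 3.96
  Initiative 100 × 0.07 = 7
  Technical skill 75 × 0.32 = 24
  Communication 82 × 0.24 = 19.68
  Quality of work 48 × 0.1 = 4.8
Sum = 75.505
75.505 is ≥ 66 and < 83 → Silver

Silver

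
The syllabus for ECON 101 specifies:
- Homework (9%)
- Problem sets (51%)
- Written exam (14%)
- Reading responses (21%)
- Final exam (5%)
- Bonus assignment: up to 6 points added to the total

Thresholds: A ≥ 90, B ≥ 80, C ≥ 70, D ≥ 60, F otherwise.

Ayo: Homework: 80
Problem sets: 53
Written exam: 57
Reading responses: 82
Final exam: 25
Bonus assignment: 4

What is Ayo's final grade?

Weighted total:
  Homework 80 × 0.09 = 7.2
  Problem sets 53 × 0.51 = 27.03
  Written exam 57 × 0.14 = 7.98
  Reading responses 82 × 0.21 = 17.22
  Final exam 25 × 0.05 = 1.25
Sum = 60.68
Bonus assignment: 60.68 + 4 = 64.68
64.68 is ≥ 60 and < 70 → D

D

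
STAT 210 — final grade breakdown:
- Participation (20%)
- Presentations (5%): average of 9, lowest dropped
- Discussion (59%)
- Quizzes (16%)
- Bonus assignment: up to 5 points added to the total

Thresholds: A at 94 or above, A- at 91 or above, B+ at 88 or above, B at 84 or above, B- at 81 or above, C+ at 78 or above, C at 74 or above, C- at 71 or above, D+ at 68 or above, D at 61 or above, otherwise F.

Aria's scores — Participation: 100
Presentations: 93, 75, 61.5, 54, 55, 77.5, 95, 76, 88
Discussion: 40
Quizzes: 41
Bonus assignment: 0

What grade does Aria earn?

Presentations: drop 54 → average of remaining 8 = 621/8 = 77.625
Weighted total:
  Participation 100 × 0.2 = 20
  Presentations 77.625 × 0.05 = 3.88125
  Discussion 40 × 0.59 = 23.6
  Quizzes 41 × 0.16 = 6.56
Sum = 54.04125
Bonus assignment: 54.04125 + 0 = 54.04125
54.04125 < 61 → F

F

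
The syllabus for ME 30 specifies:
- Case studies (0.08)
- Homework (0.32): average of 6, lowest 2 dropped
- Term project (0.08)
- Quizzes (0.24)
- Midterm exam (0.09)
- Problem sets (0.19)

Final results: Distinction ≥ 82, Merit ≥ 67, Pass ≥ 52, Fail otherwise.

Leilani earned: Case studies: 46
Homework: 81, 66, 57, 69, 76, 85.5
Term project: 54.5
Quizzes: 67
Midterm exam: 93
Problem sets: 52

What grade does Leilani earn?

Merit

Homework: drop 57, 66 → average of remaining 4 = 311.5/4 = 77.875
Weighted total:
  Case studies 46 × 0.08 = 3.68
  Homework 77.875 × 0.32 = 24.92
  Term project 54.5 × 0.08 = 4.36
  Quizzes 67 × 0.24 = 16.08
  Midterm exam 93 × 0.09 = 8.37
  Problem sets 52 × 0.19 = 9.88
Sum = 67.29
67.29 is ≥ 67 and < 82 → Merit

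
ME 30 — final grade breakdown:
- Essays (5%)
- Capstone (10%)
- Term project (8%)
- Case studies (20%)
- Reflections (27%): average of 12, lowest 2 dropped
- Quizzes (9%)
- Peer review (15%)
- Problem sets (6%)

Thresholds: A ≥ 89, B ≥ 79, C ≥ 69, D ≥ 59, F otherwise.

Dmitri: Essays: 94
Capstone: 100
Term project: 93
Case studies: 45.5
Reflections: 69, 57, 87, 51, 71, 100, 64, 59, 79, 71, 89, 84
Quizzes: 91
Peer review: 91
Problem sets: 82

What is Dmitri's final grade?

C

Reflections: drop 51, 57 → average of remaining 10 = 773/10 = 77.3
Weighted total:
  Essays 94 × 0.05 = 4.7
  Capstone 100 × 0.1 = 10
  Term project 93 × 0.08 = 7.44
  Case studies 45.5 × 0.2 = 9.1
  Reflections 77.3 × 0.27 = 20.871
  Quizzes 91 × 0.09 = 8.19
  Peer review 91 × 0.15 = 13.65
  Problem sets 82 × 0.06 = 4.92
Sum = 78.871
78.871 is ≥ 69 and < 79 → C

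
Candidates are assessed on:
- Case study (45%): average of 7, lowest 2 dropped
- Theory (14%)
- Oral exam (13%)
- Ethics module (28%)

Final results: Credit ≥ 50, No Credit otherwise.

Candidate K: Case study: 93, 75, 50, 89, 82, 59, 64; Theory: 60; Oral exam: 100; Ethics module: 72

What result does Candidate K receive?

Case study: drop 50, 59 → average of remaining 5 = 403/5 = 80.6
Weighted total:
  Case study 80.6 × 0.45 = 36.27
  Theory 60 × 0.14 = 8.4
  Oral exam 100 × 0.13 = 13
  Ethics module 72 × 0.28 = 20.16
Sum = 77.83
77.83 ≥ 50 → Credit

Credit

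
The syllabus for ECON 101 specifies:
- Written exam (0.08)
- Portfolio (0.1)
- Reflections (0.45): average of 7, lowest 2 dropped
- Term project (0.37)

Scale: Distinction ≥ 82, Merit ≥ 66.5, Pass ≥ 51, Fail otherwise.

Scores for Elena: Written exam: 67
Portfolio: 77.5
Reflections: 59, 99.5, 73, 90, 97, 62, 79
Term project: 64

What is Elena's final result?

Merit

Reflections: drop 59, 62 → average of remaining 5 = 438.5/5 = 87.7
Weighted total:
  Written exam 67 × 0.08 = 5.36
  Portfolio 77.5 × 0.1 = 7.75
  Reflections 87.7 × 0.45 = 39.465
  Term project 64 × 0.37 = 23.68
Sum = 76.255
76.255 is ≥ 66.5 and < 82 → Merit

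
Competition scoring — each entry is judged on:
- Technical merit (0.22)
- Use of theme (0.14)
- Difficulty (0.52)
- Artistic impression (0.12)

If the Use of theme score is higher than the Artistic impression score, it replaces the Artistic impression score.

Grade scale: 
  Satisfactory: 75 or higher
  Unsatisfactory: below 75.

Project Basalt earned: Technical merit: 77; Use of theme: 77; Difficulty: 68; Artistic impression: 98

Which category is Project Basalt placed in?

Unsatisfactory

Use of theme (77) ≤ Artistic impression (98), so Artistic impression stays at 98.
Weighted total:
  Technical merit 77 × 0.22 = 16.94
  Use of theme 77 × 0.14 = 10.78
  Difficulty 68 × 0.52 = 35.36
  Artistic impression 98 × 0.12 = 11.76
Sum = 74.84
74.84 < 75 → Unsatisfactory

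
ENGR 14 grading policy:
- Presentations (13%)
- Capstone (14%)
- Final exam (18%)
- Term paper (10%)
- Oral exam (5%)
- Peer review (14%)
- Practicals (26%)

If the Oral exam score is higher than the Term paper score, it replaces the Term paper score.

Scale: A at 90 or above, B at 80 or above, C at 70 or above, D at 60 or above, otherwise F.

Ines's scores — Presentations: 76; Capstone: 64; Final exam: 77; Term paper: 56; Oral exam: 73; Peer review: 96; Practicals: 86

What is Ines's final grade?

C

Oral exam (73) > Term paper (56), so Term paper counts as 73.
Weighted total:
  Presentations 76 × 0.13 = 9.88
  Capstone 64 × 0.14 = 8.96
  Final exam 77 × 0.18 = 13.86
  Term paper 73 × 0.1 = 7.3
  Oral exam 73 × 0.05 = 3.65
  Peer review 96 × 0.14 = 13.44
  Practicals 86 × 0.26 = 22.36
Sum = 79.45
79.45 is ≥ 70 and < 80 → C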